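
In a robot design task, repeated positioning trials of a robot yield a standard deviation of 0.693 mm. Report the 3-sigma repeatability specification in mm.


repeatability = 3*sigma = 3*0.693 = 2.0790

2.0790 mm


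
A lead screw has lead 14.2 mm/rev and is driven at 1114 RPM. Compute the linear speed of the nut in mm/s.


v = lead * (RPM/60) = 14.2*1114/60 = 263.6467

263.6467 mm/s


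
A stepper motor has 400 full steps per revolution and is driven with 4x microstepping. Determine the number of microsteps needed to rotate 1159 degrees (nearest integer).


step_size = 360/(400*4) = 360/1600 = 0.225000 deg
n = 1159/(360/1600) = 1159*1600/360 = 5151.1111 -> 5151

5151 steps


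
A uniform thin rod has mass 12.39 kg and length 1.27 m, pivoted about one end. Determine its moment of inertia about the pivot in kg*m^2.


I = (1/3)*m*L^2 = (1/3)*12.39*1.27^2 = 6.6613

6.6613 kg*m^2


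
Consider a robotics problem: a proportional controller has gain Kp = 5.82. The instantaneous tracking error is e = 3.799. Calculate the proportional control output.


u_P = Kp * e = 5.82 * 3.799 = 22.1102

22.1102


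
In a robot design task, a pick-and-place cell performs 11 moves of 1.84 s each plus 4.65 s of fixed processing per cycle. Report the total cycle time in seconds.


T = 11*1.84 + 4.65 = 24.8900

24.8900 s


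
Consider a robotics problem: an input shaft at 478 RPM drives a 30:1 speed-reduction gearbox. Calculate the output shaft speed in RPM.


omega_out = omega_in / N = 478 / 30 = 15.9333

15.9333 RPM


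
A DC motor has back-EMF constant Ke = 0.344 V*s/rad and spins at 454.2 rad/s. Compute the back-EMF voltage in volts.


V_emf = Ke * omega = 0.344*454.2 = 156.2448

156.2448 V


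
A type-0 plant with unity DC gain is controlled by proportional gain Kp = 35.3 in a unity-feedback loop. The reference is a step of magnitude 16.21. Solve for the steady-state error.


e_ss = R/(1 + Kp) = 16.21/(1 + 35.3) = 16.21/36.3000 = 0.4466

0.4466


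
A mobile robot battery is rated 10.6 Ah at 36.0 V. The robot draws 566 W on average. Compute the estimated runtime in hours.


E = 10.6*36.0 = 381.6000 Wh
t = E/P = 381.6000/566 = 0.6742

0.6742 hours


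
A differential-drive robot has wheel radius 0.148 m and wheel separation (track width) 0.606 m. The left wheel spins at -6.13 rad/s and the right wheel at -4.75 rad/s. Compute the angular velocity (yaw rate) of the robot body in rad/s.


omega = r*(wR - wL)/L = 0.148*(-4.75 - (-6.13))/0.606 = 0.3370

0.3370 rad/s


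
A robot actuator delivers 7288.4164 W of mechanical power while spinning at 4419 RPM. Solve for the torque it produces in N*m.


omega = 4419 * 2*pi/60 = 462.756598 rad/s
tau = P / omega = 7288.4164 / 462.756598 = 15.7500

15.7500 N*m


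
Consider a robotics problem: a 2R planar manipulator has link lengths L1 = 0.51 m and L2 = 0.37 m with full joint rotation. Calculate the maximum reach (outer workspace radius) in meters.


r_max = L1 + L2 = 0.51 + 0.37 = 0.8800

0.8800 m


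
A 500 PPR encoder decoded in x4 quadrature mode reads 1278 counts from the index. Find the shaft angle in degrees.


angle = counts * 360 / (PPR*4) = 1278 * 360 / 2000 = 230.0400

230.0400 degrees


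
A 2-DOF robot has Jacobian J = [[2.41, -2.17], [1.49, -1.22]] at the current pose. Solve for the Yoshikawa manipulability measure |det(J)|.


det(J) = 2.41*-1.22 - (-2.17)*(1.49) = 0.2931
|det(J)| = 0.2931

0.2931


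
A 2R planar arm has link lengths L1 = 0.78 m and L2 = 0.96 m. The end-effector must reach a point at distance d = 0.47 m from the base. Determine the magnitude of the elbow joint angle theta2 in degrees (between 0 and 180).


cos(th2) = (d^2 - L1^2 - L2^2)/(2*L1*L2) = (0.47^2 - 0.78^2 - 0.96^2)/(2*0.78*0.96) = -0.87413194
th2 = acos(-0.87413194) = 150.9424 deg

150.9424 degrees


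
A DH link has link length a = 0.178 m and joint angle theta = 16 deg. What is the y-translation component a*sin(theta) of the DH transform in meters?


a*sin(theta) = 0.178*sin(16 deg) = 0.0491

0.0491 m


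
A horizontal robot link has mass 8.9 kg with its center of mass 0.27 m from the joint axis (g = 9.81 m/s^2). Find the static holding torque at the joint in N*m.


tau = m*g*L = 8.9 * 9.81 * 0.27 = 23.5734

23.5734 N*m


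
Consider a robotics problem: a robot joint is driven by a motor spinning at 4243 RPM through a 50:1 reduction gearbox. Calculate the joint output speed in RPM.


omega_joint = omega_motor / N = 4243 / 50 = 84.8600

84.8600 RPM


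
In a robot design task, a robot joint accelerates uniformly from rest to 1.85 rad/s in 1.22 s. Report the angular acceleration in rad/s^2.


alpha = delta_omega / t = 1.85 / 1.22 = 1.5164

1.5164 rad/s^2


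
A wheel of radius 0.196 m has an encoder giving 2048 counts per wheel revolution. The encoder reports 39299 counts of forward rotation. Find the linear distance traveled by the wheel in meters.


revs = 39299/2048 = 19.188965
d = revs * 2*pi*r = 19.188965 * 2*pi*0.196 = 23.6313

23.6313 m


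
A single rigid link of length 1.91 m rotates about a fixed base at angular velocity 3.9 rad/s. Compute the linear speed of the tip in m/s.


v = L*omega = 1.91 * 3.9 = 7.4490

7.4490 m/s


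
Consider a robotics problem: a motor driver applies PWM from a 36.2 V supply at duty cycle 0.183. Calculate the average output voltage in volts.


V_avg = V_supply * D = 36.2*0.183 = 6.6246

6.6246 V


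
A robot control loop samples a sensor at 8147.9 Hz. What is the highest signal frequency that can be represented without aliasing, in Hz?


f_max = f_s/2 = 8147.9/2 = 4073.9500

4073.9500 Hz


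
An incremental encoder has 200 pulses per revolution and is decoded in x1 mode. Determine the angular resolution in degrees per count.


resolution = 360 / (PPR * 1) = 360 / 200 = 1.8000

1.8000 degrees


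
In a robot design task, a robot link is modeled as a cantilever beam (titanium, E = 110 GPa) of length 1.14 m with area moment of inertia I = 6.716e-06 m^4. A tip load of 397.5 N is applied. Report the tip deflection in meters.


delta = F*L^3/(3*E*I) = 397.5*1.14^3/(3*1.100e+11*6.716e-06)
      = 588.91374/2216280 = 2.6572e-04

2.6572e-04 m


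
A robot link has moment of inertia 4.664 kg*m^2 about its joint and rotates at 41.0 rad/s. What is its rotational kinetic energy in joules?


KE = (1/2)*I*omega^2 = 0.5*4.664*41.0^2 = 3920.0920

3920.0920 J


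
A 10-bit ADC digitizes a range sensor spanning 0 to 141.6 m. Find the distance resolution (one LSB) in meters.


res = range / 2^n = 141.6/2^10 = 141.6/1024 = 0.1383

0.1383 m


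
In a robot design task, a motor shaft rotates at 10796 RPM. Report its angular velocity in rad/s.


omega = 10796 * 2*pi/60 = 1130.5545

1130.5545 rad/s


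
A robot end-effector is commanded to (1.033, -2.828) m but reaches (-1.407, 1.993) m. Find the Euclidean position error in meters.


dx = -1.407 - (1.033) = -2.4400, dy = 1.993 - (-2.828) = 4.8210
err = sqrt(5.953600 + 23.242041) = 5.4033

5.4033 m


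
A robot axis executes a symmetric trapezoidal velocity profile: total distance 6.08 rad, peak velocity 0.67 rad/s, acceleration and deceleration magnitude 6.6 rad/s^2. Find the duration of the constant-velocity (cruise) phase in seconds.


t_acc = v/a = 0.101515 s, d_acc = v^2/(2a) = 0.034008 rad each
d_cruise = 6.08 - 2*0.034008 = 6.011984 rad
t_cruise = d_cruise/v = 6.011984/0.67 = 8.9731

8.9731 s


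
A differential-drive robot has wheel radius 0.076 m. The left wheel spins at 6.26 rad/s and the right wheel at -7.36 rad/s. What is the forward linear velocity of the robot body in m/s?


v = r*(wR + wL)/2 = 0.076*(-7.36 + 6.26)/2 = -0.0418

-0.0418 m/s


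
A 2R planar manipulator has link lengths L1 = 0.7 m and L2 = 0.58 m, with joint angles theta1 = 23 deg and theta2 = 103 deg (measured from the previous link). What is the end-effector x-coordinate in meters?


x = L1*cos(th1) + L2*cos(th1+th2) = 0.7*cos(23 deg) + 0.58*cos(126 deg) = 0.3034

0.3034 m


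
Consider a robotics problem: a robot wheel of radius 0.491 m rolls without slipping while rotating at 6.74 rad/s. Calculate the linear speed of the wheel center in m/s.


v = omega * r = 6.74 * 0.491 = 3.3093

3.3093 m/s


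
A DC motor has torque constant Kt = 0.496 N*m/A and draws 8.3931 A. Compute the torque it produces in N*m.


tau = Kt * I = 0.496*8.3931 = 4.1630

4.1630 N*m


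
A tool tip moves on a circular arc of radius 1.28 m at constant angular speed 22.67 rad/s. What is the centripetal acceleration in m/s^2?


a_c = omega^2 * r = 22.67^2 * 1.28 = 657.8290

657.8290 m/s^2


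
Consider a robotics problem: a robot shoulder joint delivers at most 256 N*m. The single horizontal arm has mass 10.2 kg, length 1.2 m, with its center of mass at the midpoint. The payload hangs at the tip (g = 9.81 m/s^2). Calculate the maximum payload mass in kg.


tau_arm = m_arm*g*(L/2) = 10.2*9.81*1.2/2 = 60.0372 N*m
tau_payload = tau_max - tau_arm = 256 - 60.0372 = 195.9628
m_payload = tau_payload / (g*L) = 195.9628 / (9.81*1.2) = 16.6465

16.6465 kg


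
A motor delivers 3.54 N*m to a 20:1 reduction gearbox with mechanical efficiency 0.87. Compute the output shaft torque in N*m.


tau_out = tau_in * N * eta = 3.54 * 20 * 0.87 = 61.5960

61.5960 N*m


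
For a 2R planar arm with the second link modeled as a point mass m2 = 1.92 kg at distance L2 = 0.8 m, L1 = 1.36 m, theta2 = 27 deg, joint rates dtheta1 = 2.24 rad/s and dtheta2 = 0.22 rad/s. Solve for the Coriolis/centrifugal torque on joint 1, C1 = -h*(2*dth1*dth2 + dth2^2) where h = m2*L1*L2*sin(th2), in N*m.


h = m2*L1*L2*sin(th2) = 1.92*1.36*0.8*sin(27 deg) = 0.948368
C1 = -h*(2*2.24*0.22 + 0.22^2) = -0.948368*1.0340 = -0.9806

-0.9806 N*m


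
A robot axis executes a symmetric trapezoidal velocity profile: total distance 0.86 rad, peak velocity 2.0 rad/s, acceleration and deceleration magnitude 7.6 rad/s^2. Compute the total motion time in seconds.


t_acc = v/a = 2.0/7.6 = 0.263158 s
d_acc = v^2/(2a) = 0.263158 rad (each ramp)
d_cruise = 0.86 - 2*0.263158 = 0.333684 rad
t_cruise = 0.333684/2.0 = 0.166842 s
t_total = 2*0.263158 + 0.166842 = 0.6932

0.6932 s


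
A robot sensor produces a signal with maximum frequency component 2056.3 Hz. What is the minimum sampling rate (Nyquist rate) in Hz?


f_s,min = 2*f_max = 2*2056.3 = 4112.6000

4112.6000 Hz


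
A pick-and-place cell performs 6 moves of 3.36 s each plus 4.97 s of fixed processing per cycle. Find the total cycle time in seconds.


T = 6*3.36 + 4.97 = 25.1300

25.1300 s


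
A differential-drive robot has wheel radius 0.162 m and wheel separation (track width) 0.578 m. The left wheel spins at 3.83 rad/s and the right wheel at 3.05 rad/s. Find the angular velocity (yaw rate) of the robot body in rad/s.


omega = r*(wR - wL)/L = 0.162*(3.05 - (3.83))/0.578 = -0.2186

-0.2186 rad/s


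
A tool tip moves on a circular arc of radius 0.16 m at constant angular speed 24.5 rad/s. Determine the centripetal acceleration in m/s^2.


a_c = omega^2 * r = 24.5^2 * 0.16 = 96.0400

96.0400 m/s^2


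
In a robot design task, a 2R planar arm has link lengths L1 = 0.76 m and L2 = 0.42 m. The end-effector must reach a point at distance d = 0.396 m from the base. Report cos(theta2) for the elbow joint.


cos(th2) = (d^2 - L1^2 - L2^2)/(2*L1*L2) = (0.396^2 - 0.76^2 - 0.42^2)/(2*0.76*0.42) = -0.9354

-0.9354


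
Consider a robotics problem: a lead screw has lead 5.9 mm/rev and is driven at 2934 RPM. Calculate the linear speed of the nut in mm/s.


v = lead * (RPM/60) = 5.9*2934/60 = 288.5100

288.5100 mm/s


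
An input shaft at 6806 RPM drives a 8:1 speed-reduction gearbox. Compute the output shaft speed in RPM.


omega_out = omega_in / N = 6806 / 8 = 850.7500

850.7500 RPM


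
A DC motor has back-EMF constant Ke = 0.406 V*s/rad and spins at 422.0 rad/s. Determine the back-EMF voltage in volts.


V_emf = Ke * omega = 0.406*422.0 = 171.3320

171.3320 V


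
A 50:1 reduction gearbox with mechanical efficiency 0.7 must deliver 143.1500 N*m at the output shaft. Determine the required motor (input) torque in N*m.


tau_in = tau_out / (N * eta) = 143.1500 / (50 * 0.7) = 4.0900

4.0900 N*m


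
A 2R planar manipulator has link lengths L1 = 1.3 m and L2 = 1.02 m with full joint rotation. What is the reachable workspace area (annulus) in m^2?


r_max = L1 + L2 = 2.3200, r_min = |L1 - L2| = 0.2800
A = pi*(r_max^2 - r_min^2) = pi*(5.3824 - 0.0784) = 16.6630

16.6630 m^2


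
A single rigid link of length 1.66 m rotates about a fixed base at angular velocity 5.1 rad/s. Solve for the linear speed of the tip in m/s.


v = L*omega = 1.66 * 5.1 = 8.4660

8.4660 m/s


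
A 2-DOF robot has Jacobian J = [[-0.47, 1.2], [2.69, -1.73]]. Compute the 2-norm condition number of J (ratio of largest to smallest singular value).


JJ^T eigenvalues: trace(JJ^T) = 11.8899, det(JJ^T) = det(J)^2 = 5.83174201
s_max^2 = (11.8899 + sqrt(118.04275397))/2 = 11.37732411
s_min^2 = (11.8899 - sqrt(118.04275397))/2 = 0.51257589
kappa = s_max/s_min = sqrt(11.37732411/0.51257589) = 4.7113

4.7113


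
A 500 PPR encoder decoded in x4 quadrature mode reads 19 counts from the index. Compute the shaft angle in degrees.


angle = counts * 360 / (PPR*4) = 19 * 360 / 2000 = 3.4200

3.4200 degrees


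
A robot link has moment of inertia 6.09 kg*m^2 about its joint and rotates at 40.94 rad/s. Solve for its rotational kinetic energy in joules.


KE = (1/2)*I*omega^2 = 0.5*6.09*40.94^2 = 5103.6746

5103.6746 J


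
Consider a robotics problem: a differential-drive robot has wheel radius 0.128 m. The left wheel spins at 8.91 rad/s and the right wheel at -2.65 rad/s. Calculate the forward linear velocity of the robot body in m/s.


v = r*(wR + wL)/2 = 0.128*(-2.65 + 8.91)/2 = 0.4006

0.4006 m/s


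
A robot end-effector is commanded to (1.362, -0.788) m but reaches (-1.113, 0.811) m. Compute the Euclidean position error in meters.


dx = -1.113 - (1.362) = -2.4750, dy = 0.811 - (-0.788) = 1.5990
err = sqrt(6.125625 + 2.556801) = 2.9466

2.9466 m


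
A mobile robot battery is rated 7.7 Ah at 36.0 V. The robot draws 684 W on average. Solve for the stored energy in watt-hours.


E = capacity * V = 7.7*36.0 = 277.2000

277.2000 Wh


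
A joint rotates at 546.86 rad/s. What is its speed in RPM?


RPM = 546.86 * 60/(2*pi) = 5222.1283

5222.1283 RPM


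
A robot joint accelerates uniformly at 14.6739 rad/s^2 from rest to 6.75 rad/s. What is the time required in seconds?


t = delta_omega / alpha = 6.75 / 14.6739 = 0.4600

0.4600 s


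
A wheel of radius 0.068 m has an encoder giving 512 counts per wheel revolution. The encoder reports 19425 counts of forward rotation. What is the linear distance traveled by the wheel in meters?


revs = 19425/512 = 37.939453
d = revs * 2*pi*r = 37.939453 * 2*pi*0.068 = 16.2099

16.2099 m


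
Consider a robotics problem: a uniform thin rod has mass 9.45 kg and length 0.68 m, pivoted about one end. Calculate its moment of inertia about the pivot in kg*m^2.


I = (1/3)*m*L^2 = (1/3)*9.45*0.68^2 = 1.4566

1.4566 kg*m^2


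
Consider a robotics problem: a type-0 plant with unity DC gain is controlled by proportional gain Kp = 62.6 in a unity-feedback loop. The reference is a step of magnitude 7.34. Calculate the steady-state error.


e_ss = R/(1 + Kp) = 7.34/(1 + 62.6) = 7.34/63.6000 = 0.1154

0.1154


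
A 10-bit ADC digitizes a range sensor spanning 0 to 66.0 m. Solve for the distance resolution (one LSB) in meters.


res = range / 2^n = 66.0/2^10 = 66.0/1024 = 0.0645

0.0645 m


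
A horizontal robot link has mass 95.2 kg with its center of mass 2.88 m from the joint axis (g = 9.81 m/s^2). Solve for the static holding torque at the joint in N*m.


tau = m*g*L = 95.2 * 9.81 * 2.88 = 2689.6666

2689.6666 N*m


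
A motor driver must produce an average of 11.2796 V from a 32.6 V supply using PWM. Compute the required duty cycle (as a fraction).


D = V_avg/V_supply = 11.2796/32.6 = 0.3460

0.3460


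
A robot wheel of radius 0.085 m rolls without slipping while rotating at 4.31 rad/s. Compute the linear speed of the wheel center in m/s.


v = omega * r = 4.31 * 0.085 = 0.3664

0.3664 m/s


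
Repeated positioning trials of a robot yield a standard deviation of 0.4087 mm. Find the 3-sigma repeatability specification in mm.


repeatability = 3*sigma = 3*0.4087 = 1.2261

1.2261 mm


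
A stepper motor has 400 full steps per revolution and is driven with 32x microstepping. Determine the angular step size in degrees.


step = 360/(400*32) = 360/12800 = 0.0281

0.0281 degrees


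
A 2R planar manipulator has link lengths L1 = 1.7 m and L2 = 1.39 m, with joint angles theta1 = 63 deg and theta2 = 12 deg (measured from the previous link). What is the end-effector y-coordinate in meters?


y = L1*sin(th1) + L2*sin(th1+th2) = 1.7*sin(63 deg) + 1.39*sin(75 deg) = 2.8573

2.8573 m


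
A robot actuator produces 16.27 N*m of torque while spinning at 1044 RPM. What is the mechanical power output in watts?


omega = 1044 * 2*pi/60 = 109.327424 rad/s
P = tau * omega = 16.27 * 109.327424 = 1778.7572

1778.7572 W


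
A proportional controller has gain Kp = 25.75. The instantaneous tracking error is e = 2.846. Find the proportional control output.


u_P = Kp * e = 25.75 * 2.846 = 73.2845

73.2845


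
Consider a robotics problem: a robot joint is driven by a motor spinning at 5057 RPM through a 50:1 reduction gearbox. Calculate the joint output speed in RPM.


omega_joint = omega_motor / N = 5057 / 50 = 101.1400

101.1400 RPM


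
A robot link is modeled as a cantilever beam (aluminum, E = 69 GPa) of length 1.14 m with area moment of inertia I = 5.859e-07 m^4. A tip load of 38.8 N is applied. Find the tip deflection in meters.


delta = F*L^3/(3*E*I) = 38.8*1.14^3/(3*6.900e+10*5.859e-07)
      = 57.4839072/121281.3 = 4.7397e-04

4.7397e-04 m


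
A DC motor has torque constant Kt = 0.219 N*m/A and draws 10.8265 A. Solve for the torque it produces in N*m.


tau = Kt * I = 0.219*10.8265 = 2.3710

2.3710 N*m


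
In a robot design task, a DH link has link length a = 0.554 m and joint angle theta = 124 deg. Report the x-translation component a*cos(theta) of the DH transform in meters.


a*cos(theta) = 0.554*cos(124 deg) = -0.3098

-0.3098 m


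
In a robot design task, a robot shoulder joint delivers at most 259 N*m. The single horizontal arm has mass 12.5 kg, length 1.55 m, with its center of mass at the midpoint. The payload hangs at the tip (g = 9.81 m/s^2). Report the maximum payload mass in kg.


tau_arm = m_arm*g*(L/2) = 12.5*9.81*1.55/2 = 95.0344 N*m
tau_payload = tau_max - tau_arm = 259 - 95.0344 = 163.9656
m_payload = tau_payload / (g*L) = 163.9656 / (9.81*1.55) = 10.7833

10.7833 kg


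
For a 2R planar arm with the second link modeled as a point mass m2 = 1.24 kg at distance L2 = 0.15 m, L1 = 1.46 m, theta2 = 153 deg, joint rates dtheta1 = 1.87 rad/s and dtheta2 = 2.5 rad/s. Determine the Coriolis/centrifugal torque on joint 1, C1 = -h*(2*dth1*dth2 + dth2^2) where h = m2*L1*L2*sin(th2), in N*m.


h = m2*L1*L2*sin(th2) = 1.24*1.46*0.15*sin(153 deg) = 0.123286
C1 = -h*(2*1.87*2.5 + 2.5^2) = -0.123286*15.6000 = -1.9233

-1.9233 N*m


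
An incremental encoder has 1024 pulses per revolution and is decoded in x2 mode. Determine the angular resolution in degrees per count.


resolution = 360 / (PPR * 2) = 360 / 2048 = 0.1758

0.1758 degrees


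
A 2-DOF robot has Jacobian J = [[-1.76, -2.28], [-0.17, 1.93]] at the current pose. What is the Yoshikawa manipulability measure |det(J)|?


det(J) = -1.76*1.93 - (-2.28)*(-0.17) = -3.7844
|det(J)| = 3.7844

3.7844


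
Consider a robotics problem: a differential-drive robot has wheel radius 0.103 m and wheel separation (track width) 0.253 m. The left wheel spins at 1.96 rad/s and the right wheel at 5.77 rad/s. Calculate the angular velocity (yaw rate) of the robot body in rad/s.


omega = r*(wR - wL)/L = 0.103*(5.77 - (1.96))/0.253 = 1.5511

1.5511 rad/s


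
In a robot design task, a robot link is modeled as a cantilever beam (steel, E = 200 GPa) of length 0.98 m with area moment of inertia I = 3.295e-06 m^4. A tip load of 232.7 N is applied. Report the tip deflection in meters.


delta = F*L^3/(3*E*I) = 232.7*0.98^3/(3*2.000e+11*3.295e-06)
      = 219.0153784/1977000 = 1.1078e-04

1.1078e-04 m


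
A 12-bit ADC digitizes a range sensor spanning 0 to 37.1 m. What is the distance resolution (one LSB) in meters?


res = range / 2^n = 37.1/2^12 = 37.1/4096 = 0.0091

0.0091 m


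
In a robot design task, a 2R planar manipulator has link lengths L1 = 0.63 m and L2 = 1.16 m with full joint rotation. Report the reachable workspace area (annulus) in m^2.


r_max = L1 + L2 = 1.7900, r_min = |L1 - L2| = 0.5300
A = pi*(r_max^2 - r_min^2) = pi*(3.2041 - 0.2809) = 9.1835

9.1835 m^2


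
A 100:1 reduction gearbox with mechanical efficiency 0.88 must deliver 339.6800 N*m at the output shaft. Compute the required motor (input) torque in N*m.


tau_in = tau_out / (N * eta) = 339.6800 / (100 * 0.88) = 3.8600

3.8600 N*m


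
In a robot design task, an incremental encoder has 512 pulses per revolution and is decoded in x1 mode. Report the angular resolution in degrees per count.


resolution = 360 / (PPR * 1) = 360 / 512 = 0.7031

0.7031 degrees


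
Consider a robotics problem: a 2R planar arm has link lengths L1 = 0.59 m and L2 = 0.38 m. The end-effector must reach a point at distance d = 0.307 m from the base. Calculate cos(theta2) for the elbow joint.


cos(th2) = (d^2 - L1^2 - L2^2)/(2*L1*L2) = (0.307^2 - 0.59^2 - 0.38^2)/(2*0.59*0.38) = -0.8882

-0.8882


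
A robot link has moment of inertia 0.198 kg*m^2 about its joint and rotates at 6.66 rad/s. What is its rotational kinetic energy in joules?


KE = (1/2)*I*omega^2 = 0.5*0.198*6.66^2 = 4.3912

4.3912 J


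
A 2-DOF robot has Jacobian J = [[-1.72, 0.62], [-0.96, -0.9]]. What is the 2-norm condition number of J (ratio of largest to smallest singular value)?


JJ^T eigenvalues: trace(JJ^T) = 5.0744, det(JJ^T) = det(J)^2 = 4.59330624
s_max^2 = (5.0744 + sqrt(7.37631040))/2 = 3.89516819
s_min^2 = (5.0744 - sqrt(7.37631040))/2 = 1.17923181
kappa = s_max/s_min = sqrt(3.89516819/1.17923181) = 1.8175

1.8175


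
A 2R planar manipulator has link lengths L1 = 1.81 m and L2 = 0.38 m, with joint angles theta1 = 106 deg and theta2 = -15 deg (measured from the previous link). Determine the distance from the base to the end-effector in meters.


x = L1*cos(th1) + L2*cos(th1+th2) = -0.505536
y = L1*sin(th1) + L2*sin(th1+th2) = 2.119826
d = sqrt(x^2 + y^2) = sqrt(0.255567 + 4.493662) = 2.1793

2.1793 m


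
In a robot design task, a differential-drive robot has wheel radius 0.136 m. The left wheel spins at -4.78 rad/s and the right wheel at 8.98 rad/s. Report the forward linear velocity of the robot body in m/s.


v = r*(wR + wL)/2 = 0.136*(8.98 + -4.78)/2 = 0.2856

0.2856 m/s


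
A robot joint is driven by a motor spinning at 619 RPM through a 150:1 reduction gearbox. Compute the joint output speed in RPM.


omega_joint = omega_motor / N = 619 / 150 = 4.1267

4.1267 RPM


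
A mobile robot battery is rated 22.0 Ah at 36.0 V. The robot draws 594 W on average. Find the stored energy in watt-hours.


E = capacity * V = 22.0*36.0 = 792.0000

792.0000 Wh


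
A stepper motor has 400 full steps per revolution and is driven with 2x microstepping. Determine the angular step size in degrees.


step = 360/(400*2) = 360/800 = 0.4500

0.4500 degrees


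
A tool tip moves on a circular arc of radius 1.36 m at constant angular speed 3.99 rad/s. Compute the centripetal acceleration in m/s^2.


a_c = omega^2 * r = 3.99^2 * 1.36 = 21.6513

21.6513 m/s^2


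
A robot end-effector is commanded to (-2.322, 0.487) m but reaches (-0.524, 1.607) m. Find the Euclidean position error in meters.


dx = -0.524 - (-2.322) = 1.7980, dy = 1.607 - (0.487) = 1.1200
err = sqrt(3.232804 + 1.254400) = 2.1183

2.1183 m


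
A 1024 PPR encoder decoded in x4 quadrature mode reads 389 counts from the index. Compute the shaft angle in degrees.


angle = counts * 360 / (PPR*4) = 389 * 360 / 4096 = 34.1895

34.1895 degrees


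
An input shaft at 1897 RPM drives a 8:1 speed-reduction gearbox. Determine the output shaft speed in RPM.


omega_out = omega_in / N = 1897 / 8 = 237.1250

237.1250 RPM


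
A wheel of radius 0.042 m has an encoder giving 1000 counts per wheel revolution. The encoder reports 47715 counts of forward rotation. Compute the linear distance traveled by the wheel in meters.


revs = 47715/1000 = 47.715000
d = revs * 2*pi*r = 47.715000 * 2*pi*0.042 = 12.5917

12.5917 m


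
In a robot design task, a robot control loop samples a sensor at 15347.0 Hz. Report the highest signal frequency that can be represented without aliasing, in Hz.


f_max = f_s/2 = 15347.0/2 = 7673.5000

7673.5000 Hz


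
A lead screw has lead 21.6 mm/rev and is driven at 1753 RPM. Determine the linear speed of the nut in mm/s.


v = lead * (RPM/60) = 21.6*1753/60 = 631.0800

631.0800 mm/s


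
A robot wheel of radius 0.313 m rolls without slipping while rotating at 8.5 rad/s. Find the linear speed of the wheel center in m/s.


v = omega * r = 8.5 * 0.313 = 2.6605

2.6605 m/s


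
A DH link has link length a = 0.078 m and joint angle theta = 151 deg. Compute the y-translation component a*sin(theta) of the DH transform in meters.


a*sin(theta) = 0.078*sin(151 deg) = 0.0378

0.0378 m


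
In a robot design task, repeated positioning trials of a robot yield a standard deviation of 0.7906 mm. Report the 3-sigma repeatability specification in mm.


repeatability = 3*sigma = 3*0.7906 = 2.3718

2.3718 mm


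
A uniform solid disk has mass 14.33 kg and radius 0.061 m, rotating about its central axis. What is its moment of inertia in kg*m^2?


I = (1/2)*m*R^2 = 0.5*14.33*0.061^2 = 0.0267

0.0267 kg*m^2


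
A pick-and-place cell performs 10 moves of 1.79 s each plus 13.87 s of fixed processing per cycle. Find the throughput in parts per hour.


T_cycle = 10*1.79 + 13.87 = 31.7700 s
rate = 3600/T = 113.3144

113.3144 parts/hour


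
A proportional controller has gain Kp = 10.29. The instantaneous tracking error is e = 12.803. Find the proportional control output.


u_P = Kp * e = 10.29 * 12.803 = 131.7429

131.7429


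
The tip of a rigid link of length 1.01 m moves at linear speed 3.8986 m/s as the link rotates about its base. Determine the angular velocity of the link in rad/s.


omega = v / L = 3.8986 / 1.01 = 3.8600

3.8600 rad/s


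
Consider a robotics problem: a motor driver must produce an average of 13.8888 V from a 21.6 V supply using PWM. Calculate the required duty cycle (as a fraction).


D = V_avg/V_supply = 13.8888/21.6 = 0.6430

0.6430


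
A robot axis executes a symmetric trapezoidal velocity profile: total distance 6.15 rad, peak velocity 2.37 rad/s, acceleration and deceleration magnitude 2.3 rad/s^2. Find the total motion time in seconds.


t_acc = v/a = 2.37/2.3 = 1.030435 s
d_acc = v^2/(2a) = 1.221065 rad (each ramp)
d_cruise = 6.15 - 2*1.221065 = 3.707870 rad
t_cruise = 3.707870/2.37 = 1.564502 s
t_total = 2*1.030435 + 1.564502 = 3.6254

3.6254 s


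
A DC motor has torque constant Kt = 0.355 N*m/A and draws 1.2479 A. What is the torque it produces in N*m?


tau = Kt * I = 0.355*1.2479 = 0.4430

0.4430 N*m


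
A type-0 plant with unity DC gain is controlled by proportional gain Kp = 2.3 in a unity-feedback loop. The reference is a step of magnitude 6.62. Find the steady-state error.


e_ss = R/(1 + Kp) = 6.62/(1 + 2.3) = 6.62/3.3000 = 2.0061

2.0061


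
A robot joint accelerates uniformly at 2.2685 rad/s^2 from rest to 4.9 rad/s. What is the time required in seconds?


t = delta_omega / alpha = 4.9 / 2.2685 = 2.1600

2.1600 s


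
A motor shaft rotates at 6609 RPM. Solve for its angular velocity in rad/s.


omega = 6609 * 2*pi/60 = 692.0929

692.0929 rad/s


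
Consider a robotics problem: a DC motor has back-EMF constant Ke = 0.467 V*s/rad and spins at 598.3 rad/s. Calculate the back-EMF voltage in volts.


V_emf = Ke * omega = 0.467*598.3 = 279.4061

279.4061 V


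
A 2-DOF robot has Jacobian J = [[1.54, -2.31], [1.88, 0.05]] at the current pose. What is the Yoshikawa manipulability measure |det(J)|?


det(J) = 1.54*0.05 - (-2.31)*(1.88) = 4.4198
|det(J)| = 4.4198

4.4198


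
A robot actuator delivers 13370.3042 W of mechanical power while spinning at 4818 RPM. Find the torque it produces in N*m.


omega = 4818 * 2*pi/60 = 504.539780 rad/s
tau = P / omega = 13370.3042 / 504.539780 = 26.5000

26.5000 N*m


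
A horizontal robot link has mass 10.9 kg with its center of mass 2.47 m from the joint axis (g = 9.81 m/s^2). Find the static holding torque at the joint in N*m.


tau = m*g*L = 10.9 * 9.81 * 2.47 = 264.1146

264.1146 N*m


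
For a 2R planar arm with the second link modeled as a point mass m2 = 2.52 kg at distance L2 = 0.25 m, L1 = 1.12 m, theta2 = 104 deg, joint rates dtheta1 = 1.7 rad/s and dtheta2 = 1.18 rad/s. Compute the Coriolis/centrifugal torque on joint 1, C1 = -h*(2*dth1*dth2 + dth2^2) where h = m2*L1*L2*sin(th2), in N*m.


h = m2*L1*L2*sin(th2) = 2.52*1.12*0.25*sin(104 deg) = 0.684641
C1 = -h*(2*1.7*1.18 + 1.18^2) = -0.684641*5.4044 = -3.7001

-3.7001 N*m


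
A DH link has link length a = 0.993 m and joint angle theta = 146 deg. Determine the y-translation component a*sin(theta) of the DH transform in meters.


a*sin(theta) = 0.993*sin(146 deg) = 0.5553

0.5553 m


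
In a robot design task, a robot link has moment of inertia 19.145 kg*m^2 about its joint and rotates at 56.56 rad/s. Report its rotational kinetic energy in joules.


KE = (1/2)*I*omega^2 = 0.5*19.145*56.56^2 = 30622.7491

30622.7491 J


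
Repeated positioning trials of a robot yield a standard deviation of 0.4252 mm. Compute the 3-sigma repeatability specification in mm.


repeatability = 3*sigma = 3*0.4252 = 1.2756

1.2756 mm


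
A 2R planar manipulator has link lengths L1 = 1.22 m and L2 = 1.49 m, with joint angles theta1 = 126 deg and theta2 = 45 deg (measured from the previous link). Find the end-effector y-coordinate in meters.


y = L1*sin(th1) + L2*sin(th1+th2) = 1.22*sin(126 deg) + 1.49*sin(171 deg) = 1.2201

1.2201 m


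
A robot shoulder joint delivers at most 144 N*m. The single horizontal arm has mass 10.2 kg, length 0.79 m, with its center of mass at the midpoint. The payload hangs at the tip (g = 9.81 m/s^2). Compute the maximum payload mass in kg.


tau_arm = m_arm*g*(L/2) = 10.2*9.81*0.79/2 = 39.5245 N*m
tau_payload = tau_max - tau_arm = 144 - 39.5245 = 104.4755
m_payload = tau_payload / (g*L) = 104.4755 / (9.81*0.79) = 13.4809

13.4809 kg


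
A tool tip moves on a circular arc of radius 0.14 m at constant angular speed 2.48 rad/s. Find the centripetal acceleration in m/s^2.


a_c = omega^2 * r = 2.48^2 * 0.14 = 0.8611

0.8611 m/s^2


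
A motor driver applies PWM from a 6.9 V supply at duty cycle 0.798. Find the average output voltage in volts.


V_avg = V_supply * D = 6.9*0.798 = 5.5062

5.5062 V


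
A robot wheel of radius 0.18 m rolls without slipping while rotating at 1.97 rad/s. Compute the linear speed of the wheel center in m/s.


v = omega * r = 1.97 * 0.18 = 0.3546

0.3546 m/s


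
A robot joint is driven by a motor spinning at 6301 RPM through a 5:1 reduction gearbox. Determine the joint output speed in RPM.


omega_joint = omega_motor / N = 6301 / 5 = 1260.2000

1260.2000 RPM


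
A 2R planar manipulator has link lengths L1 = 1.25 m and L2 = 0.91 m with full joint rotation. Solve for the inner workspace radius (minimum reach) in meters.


r_min = |L1 - L2| = |1.25 - 0.91| = 0.3400

0.3400 m


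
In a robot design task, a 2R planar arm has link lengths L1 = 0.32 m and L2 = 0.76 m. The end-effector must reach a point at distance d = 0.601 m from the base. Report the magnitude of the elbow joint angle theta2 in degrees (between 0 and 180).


cos(th2) = (d^2 - L1^2 - L2^2)/(2*L1*L2) = (0.601^2 - 0.32^2 - 0.76^2)/(2*0.32*0.76) = -0.65542558
th2 = acos(-0.65542558) = 130.9519 deg

130.9519 degrees


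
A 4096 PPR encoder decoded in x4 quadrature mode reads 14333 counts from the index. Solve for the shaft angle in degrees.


angle = counts * 360 / (PPR*4) = 14333 * 360 / 16384 = 314.9341

314.9341 degrees


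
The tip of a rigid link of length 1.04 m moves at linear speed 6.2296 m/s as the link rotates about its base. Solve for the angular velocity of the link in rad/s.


omega = v / L = 6.2296 / 1.04 = 5.9900

5.9900 rad/s


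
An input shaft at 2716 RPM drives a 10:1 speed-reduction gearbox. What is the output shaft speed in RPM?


omega_out = omega_in / N = 2716 / 10 = 271.6000

271.6000 RPM


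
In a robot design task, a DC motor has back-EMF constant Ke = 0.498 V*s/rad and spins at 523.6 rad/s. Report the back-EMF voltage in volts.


V_emf = Ke * omega = 0.498*523.6 = 260.7528

260.7528 V


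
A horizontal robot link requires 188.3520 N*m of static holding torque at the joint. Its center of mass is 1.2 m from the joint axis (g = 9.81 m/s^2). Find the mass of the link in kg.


m = tau / (g*L) = 188.3520 / (9.81 * 1.2) = 16.0000

16.0000 kg


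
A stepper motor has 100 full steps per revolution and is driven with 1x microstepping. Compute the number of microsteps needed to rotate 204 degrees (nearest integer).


step_size = 360/(100*1) = 360/100 = 3.600000 deg
n = 204/(360/100) = 204*100/360 = 56.6667 -> 57

57 steps


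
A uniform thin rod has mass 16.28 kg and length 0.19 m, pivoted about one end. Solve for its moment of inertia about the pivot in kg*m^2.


I = (1/3)*m*L^2 = (1/3)*16.28*0.19^2 = 0.1959

0.1959 kg*m^2


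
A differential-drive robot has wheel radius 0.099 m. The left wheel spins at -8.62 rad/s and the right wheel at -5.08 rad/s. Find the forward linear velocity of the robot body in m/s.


v = r*(wR + wL)/2 = 0.099*(-5.08 + -8.62)/2 = -0.6782

-0.6782 m/s


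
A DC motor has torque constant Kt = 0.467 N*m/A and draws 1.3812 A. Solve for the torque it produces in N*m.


tau = Kt * I = 0.467*1.3812 = 0.6450

0.6450 N*m


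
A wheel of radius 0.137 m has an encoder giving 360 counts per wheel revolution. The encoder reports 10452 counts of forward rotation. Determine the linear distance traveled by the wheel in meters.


revs = 10452/360 = 29.033333
d = revs * 2*pi*r = 29.033333 * 2*pi*0.137 = 24.9918

24.9918 m


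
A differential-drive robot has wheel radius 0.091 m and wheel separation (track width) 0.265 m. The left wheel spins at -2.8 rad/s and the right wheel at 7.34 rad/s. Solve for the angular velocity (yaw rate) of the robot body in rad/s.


omega = r*(wR - wL)/L = 0.091*(7.34 - (-2.8))/0.265 = 3.4820

3.4820 rad/s


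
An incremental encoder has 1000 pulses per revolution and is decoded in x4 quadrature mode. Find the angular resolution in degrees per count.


resolution = 360 / (PPR * 4) = 360 / 4000 = 0.0900

0.0900 degrees


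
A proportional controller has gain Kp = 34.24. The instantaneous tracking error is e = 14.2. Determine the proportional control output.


u_P = Kp * e = 34.24 * 14.2 = 486.2080

486.2080


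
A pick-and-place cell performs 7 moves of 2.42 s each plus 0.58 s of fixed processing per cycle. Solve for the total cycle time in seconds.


T = 7*2.42 + 0.58 = 17.5200

17.5200 s


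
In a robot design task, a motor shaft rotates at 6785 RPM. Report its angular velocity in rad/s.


omega = 6785 * 2*pi/60 = 710.5235

710.5235 rad/s


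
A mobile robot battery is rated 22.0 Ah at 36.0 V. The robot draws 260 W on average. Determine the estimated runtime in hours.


E = 22.0*36.0 = 792.0000 Wh
t = E/P = 792.0000/260 = 3.0462

3.0462 hours


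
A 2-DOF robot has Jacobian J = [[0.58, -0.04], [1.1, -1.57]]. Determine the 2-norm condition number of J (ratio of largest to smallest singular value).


JJ^T eigenvalues: trace(JJ^T) = 4.0129, det(JJ^T) = det(J)^2 = 0.75099556
s_max^2 = (4.0129 + sqrt(13.09938417))/2 = 3.81610357
s_min^2 = (4.0129 - sqrt(13.09938417))/2 = 0.19679643
kappa = s_max/s_min = sqrt(3.81610357/0.19679643) = 4.4035

4.4035


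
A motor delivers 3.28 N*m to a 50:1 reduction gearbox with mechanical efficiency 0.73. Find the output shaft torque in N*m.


tau_out = tau_in * N * eta = 3.28 * 50 * 0.73 = 119.7200

119.7200 N*m


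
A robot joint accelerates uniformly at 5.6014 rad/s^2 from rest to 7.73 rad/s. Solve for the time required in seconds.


t = delta_omega / alpha = 7.73 / 5.6014 = 1.3800

1.3800 s


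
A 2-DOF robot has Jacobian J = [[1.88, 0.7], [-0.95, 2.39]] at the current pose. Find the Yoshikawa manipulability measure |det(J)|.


det(J) = 1.88*2.39 - (0.7)*(-0.95) = 5.1582
|det(J)| = 5.1582

5.1582


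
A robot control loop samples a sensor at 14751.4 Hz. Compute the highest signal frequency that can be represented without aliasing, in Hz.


f_max = f_s/2 = 14751.4/2 = 7375.7000

7375.7000 Hz


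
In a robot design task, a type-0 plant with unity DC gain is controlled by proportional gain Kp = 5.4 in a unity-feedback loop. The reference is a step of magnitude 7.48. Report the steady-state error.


e_ss = R/(1 + Kp) = 7.48/(1 + 5.4) = 7.48/6.4000 = 1.1687

1.1687


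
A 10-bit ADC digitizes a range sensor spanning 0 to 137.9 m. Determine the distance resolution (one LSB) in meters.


res = range / 2^n = 137.9/2^10 = 137.9/1024 = 0.1347

0.1347 m


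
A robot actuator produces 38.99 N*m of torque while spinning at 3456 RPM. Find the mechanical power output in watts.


omega = 3456 * 2*pi/60 = 361.911474 rad/s
P = tau * omega = 38.99 * 361.911474 = 14110.9284

14110.9284 W


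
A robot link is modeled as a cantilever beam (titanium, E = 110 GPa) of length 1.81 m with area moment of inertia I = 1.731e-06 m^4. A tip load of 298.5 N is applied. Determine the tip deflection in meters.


delta = F*L^3/(3*E*I) = 298.5*1.81^3/(3*1.100e+11*1.731e-06)
      = 1770.0276885/571230 = 0.0031

0.0031 m


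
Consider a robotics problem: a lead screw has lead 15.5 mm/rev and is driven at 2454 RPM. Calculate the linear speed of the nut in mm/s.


v = lead * (RPM/60) = 15.5*2454/60 = 633.9500

633.9500 mm/s


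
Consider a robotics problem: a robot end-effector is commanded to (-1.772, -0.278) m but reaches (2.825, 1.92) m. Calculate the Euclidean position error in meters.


dx = 2.825 - (-1.772) = 4.5970, dy = 1.92 - (-0.278) = 2.1980
err = sqrt(21.132409 + 4.831204) = 5.0955

5.0955 m


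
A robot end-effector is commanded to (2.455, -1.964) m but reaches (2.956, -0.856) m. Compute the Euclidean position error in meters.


dx = 2.956 - (2.455) = 0.5010, dy = -0.856 - (-1.964) = 1.1080
err = sqrt(0.251001 + 1.227664) = 1.2160

1.2160 m


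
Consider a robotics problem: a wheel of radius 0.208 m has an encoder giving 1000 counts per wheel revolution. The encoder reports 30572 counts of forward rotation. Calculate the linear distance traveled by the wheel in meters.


revs = 30572/1000 = 30.572000
d = revs * 2*pi*r = 30.572000 * 2*pi*0.208 = 39.9546

39.9546 m


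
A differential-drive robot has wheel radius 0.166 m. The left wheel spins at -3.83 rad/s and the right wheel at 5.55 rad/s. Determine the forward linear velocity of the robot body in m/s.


v = r*(wR + wL)/2 = 0.166*(5.55 + -3.83)/2 = 0.1428

0.1428 m/s


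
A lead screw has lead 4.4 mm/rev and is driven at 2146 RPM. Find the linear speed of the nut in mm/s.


v = lead * (RPM/60) = 4.4*2146/60 = 157.3733

157.3733 mm/s
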